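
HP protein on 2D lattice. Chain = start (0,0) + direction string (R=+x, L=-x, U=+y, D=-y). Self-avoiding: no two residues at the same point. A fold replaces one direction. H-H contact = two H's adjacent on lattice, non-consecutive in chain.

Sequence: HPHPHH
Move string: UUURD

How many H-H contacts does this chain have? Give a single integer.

Positions: [(0, 0), (0, 1), (0, 2), (0, 3), (1, 3), (1, 2)]
H-H contact: residue 2 @(0,2) - residue 5 @(1, 2)

Answer: 1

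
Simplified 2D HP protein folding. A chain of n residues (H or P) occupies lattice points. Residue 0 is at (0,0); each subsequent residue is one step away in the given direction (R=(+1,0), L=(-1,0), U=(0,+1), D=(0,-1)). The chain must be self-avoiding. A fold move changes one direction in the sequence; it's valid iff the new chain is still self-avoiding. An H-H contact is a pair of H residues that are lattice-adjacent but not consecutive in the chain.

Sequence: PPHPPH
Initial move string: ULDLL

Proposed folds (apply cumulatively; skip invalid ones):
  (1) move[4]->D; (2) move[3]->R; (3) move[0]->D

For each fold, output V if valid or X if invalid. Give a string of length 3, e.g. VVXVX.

Answer: VXV

Derivation:
Initial: ULDLL -> [(0, 0), (0, 1), (-1, 1), (-1, 0), (-2, 0), (-3, 0)]
Fold 1: move[4]->D => ULDLD VALID
Fold 2: move[3]->R => ULDRD INVALID (collision), skipped
Fold 3: move[0]->D => DLDLD VALID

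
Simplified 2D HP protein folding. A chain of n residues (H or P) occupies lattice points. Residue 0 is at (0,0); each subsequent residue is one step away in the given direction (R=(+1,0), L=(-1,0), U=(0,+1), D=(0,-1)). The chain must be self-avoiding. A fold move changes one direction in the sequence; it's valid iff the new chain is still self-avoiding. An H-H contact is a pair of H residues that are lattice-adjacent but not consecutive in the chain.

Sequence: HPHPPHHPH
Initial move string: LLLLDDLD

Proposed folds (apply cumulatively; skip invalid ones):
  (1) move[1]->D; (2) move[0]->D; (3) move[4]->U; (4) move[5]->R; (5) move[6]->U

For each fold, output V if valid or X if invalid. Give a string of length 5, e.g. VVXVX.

Answer: VVXXX

Derivation:
Initial: LLLLDDLD -> [(0, 0), (-1, 0), (-2, 0), (-3, 0), (-4, 0), (-4, -1), (-4, -2), (-5, -2), (-5, -3)]
Fold 1: move[1]->D => LDLLDDLD VALID
Fold 2: move[0]->D => DDLLDDLD VALID
Fold 3: move[4]->U => DDLLUDLD INVALID (collision), skipped
Fold 4: move[5]->R => DDLLDRLD INVALID (collision), skipped
Fold 5: move[6]->U => DDLLDDUD INVALID (collision), skipped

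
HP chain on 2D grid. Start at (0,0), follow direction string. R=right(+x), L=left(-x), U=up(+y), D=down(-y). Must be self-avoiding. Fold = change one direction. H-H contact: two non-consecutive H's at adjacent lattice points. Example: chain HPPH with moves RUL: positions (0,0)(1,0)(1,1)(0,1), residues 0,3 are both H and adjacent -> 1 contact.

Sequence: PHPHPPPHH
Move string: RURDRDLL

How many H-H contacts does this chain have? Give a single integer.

Positions: [(0, 0), (1, 0), (1, 1), (2, 1), (2, 0), (3, 0), (3, -1), (2, -1), (1, -1)]
H-H contact: residue 1 @(1,0) - residue 8 @(1, -1)

Answer: 1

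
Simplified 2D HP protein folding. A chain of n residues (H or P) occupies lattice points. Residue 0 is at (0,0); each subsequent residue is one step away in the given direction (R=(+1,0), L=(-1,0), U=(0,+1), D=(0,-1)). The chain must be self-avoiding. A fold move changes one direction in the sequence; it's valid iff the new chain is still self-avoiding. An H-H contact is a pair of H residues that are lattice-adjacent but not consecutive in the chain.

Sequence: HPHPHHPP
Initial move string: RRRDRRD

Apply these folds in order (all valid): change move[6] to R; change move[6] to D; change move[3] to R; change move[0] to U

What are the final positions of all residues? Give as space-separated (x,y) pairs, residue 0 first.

Answer: (0,0) (0,1) (1,1) (2,1) (3,1) (4,1) (5,1) (5,0)

Derivation:
Initial moves: RRRDRRD
Fold: move[6]->R => RRRDRRR (positions: [(0, 0), (1, 0), (2, 0), (3, 0), (3, -1), (4, -1), (5, -1), (6, -1)])
Fold: move[6]->D => RRRDRRD (positions: [(0, 0), (1, 0), (2, 0), (3, 0), (3, -1), (4, -1), (5, -1), (5, -2)])
Fold: move[3]->R => RRRRRRD (positions: [(0, 0), (1, 0), (2, 0), (3, 0), (4, 0), (5, 0), (6, 0), (6, -1)])
Fold: move[0]->U => URRRRRD (positions: [(0, 0), (0, 1), (1, 1), (2, 1), (3, 1), (4, 1), (5, 1), (5, 0)])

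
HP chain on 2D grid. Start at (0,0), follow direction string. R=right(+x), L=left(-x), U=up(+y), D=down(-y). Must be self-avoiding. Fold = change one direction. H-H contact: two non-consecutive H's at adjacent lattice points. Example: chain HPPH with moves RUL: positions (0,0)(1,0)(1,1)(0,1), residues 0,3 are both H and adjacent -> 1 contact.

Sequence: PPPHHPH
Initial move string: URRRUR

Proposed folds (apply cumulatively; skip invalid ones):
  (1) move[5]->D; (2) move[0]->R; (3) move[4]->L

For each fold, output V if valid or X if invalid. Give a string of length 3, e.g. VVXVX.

Initial: URRRUR -> [(0, 0), (0, 1), (1, 1), (2, 1), (3, 1), (3, 2), (4, 2)]
Fold 1: move[5]->D => URRRUD INVALID (collision), skipped
Fold 2: move[0]->R => RRRRUR VALID
Fold 3: move[4]->L => RRRRLR INVALID (collision), skipped

Answer: XVX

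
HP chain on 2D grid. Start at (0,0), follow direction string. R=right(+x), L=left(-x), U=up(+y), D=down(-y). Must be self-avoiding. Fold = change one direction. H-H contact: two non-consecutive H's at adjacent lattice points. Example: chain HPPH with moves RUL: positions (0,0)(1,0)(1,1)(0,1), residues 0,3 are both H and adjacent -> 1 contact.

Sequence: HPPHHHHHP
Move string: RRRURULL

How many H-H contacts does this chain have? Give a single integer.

Answer: 1

Derivation:
Positions: [(0, 0), (1, 0), (2, 0), (3, 0), (3, 1), (4, 1), (4, 2), (3, 2), (2, 2)]
H-H contact: residue 4 @(3,1) - residue 7 @(3, 2)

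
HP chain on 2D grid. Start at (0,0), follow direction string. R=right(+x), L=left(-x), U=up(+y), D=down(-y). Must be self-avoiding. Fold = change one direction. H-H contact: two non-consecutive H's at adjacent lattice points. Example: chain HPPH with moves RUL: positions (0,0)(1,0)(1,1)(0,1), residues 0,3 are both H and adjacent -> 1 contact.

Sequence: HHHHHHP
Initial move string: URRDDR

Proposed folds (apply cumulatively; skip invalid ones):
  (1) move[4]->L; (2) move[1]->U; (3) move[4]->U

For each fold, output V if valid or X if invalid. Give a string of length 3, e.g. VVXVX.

Answer: XVX

Derivation:
Initial: URRDDR -> [(0, 0), (0, 1), (1, 1), (2, 1), (2, 0), (2, -1), (3, -1)]
Fold 1: move[4]->L => URRDLR INVALID (collision), skipped
Fold 2: move[1]->U => UURDDR VALID
Fold 3: move[4]->U => UURDUR INVALID (collision), skipped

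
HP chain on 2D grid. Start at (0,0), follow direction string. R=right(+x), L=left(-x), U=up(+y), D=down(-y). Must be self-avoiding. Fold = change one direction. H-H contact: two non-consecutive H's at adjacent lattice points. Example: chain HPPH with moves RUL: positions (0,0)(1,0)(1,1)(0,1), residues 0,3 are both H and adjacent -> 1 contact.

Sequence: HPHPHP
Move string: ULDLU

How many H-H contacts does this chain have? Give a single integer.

Answer: 0

Derivation:
Positions: [(0, 0), (0, 1), (-1, 1), (-1, 0), (-2, 0), (-2, 1)]
No H-H contacts found.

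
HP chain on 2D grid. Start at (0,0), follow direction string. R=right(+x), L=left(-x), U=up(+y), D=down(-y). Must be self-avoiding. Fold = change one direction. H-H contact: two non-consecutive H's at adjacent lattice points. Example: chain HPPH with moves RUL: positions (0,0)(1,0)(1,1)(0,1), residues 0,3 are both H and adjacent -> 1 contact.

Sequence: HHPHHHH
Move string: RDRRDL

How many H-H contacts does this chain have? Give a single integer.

Answer: 1

Derivation:
Positions: [(0, 0), (1, 0), (1, -1), (2, -1), (3, -1), (3, -2), (2, -2)]
H-H contact: residue 3 @(2,-1) - residue 6 @(2, -2)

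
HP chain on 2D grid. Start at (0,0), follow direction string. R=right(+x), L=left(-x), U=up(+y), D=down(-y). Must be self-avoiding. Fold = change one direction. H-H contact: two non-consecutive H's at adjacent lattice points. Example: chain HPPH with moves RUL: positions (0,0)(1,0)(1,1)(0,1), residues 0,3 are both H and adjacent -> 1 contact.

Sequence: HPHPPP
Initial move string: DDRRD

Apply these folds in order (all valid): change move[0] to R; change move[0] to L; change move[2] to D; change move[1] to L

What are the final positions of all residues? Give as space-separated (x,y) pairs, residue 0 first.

Initial moves: DDRRD
Fold: move[0]->R => RDRRD (positions: [(0, 0), (1, 0), (1, -1), (2, -1), (3, -1), (3, -2)])
Fold: move[0]->L => LDRRD (positions: [(0, 0), (-1, 0), (-1, -1), (0, -1), (1, -1), (1, -2)])
Fold: move[2]->D => LDDRD (positions: [(0, 0), (-1, 0), (-1, -1), (-1, -2), (0, -2), (0, -3)])
Fold: move[1]->L => LLDRD (positions: [(0, 0), (-1, 0), (-2, 0), (-2, -1), (-1, -1), (-1, -2)])

Answer: (0,0) (-1,0) (-2,0) (-2,-1) (-1,-1) (-1,-2)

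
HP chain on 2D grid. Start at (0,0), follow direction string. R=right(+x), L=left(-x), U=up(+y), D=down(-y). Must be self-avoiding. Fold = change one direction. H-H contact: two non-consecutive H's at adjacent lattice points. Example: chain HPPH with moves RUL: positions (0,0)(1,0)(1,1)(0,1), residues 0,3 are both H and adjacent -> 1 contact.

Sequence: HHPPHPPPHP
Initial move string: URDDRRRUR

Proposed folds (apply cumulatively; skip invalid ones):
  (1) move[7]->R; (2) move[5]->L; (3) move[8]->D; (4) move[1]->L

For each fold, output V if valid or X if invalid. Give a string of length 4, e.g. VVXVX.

Initial: URDDRRRUR -> [(0, 0), (0, 1), (1, 1), (1, 0), (1, -1), (2, -1), (3, -1), (4, -1), (4, 0), (5, 0)]
Fold 1: move[7]->R => URDDRRRRR VALID
Fold 2: move[5]->L => URDDRLRRR INVALID (collision), skipped
Fold 3: move[8]->D => URDDRRRRD VALID
Fold 4: move[1]->L => ULDDRRRRD VALID

Answer: VXVV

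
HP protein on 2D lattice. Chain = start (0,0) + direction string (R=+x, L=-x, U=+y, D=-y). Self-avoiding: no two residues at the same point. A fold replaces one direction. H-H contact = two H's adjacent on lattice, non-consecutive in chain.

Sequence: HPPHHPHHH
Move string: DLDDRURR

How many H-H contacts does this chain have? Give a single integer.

Answer: 1

Derivation:
Positions: [(0, 0), (0, -1), (-1, -1), (-1, -2), (-1, -3), (0, -3), (0, -2), (1, -2), (2, -2)]
H-H contact: residue 3 @(-1,-2) - residue 6 @(0, -2)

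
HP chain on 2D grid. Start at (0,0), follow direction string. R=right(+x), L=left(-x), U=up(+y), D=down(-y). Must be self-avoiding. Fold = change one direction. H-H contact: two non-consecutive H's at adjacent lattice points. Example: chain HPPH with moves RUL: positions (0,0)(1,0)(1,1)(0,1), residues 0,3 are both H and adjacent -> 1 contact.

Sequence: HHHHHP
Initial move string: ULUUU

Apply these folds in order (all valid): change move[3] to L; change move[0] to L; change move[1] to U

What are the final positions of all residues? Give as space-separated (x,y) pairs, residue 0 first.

Answer: (0,0) (-1,0) (-1,1) (-1,2) (-2,2) (-2,3)

Derivation:
Initial moves: ULUUU
Fold: move[3]->L => ULULU (positions: [(0, 0), (0, 1), (-1, 1), (-1, 2), (-2, 2), (-2, 3)])
Fold: move[0]->L => LLULU (positions: [(0, 0), (-1, 0), (-2, 0), (-2, 1), (-3, 1), (-3, 2)])
Fold: move[1]->U => LUULU (positions: [(0, 0), (-1, 0), (-1, 1), (-1, 2), (-2, 2), (-2, 3)])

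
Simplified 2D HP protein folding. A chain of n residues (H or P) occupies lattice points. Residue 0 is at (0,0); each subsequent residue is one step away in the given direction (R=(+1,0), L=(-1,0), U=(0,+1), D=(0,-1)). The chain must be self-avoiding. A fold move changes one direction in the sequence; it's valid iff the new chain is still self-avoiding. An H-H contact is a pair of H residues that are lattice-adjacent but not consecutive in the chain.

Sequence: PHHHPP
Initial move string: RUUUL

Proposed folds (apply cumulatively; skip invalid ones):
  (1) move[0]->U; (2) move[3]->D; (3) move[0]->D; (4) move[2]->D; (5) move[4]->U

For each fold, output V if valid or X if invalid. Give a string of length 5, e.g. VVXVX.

Initial: RUUUL -> [(0, 0), (1, 0), (1, 1), (1, 2), (1, 3), (0, 3)]
Fold 1: move[0]->U => UUUUL VALID
Fold 2: move[3]->D => UUUDL INVALID (collision), skipped
Fold 3: move[0]->D => DUUUL INVALID (collision), skipped
Fold 4: move[2]->D => UUDUL INVALID (collision), skipped
Fold 5: move[4]->U => UUUUU VALID

Answer: VXXXV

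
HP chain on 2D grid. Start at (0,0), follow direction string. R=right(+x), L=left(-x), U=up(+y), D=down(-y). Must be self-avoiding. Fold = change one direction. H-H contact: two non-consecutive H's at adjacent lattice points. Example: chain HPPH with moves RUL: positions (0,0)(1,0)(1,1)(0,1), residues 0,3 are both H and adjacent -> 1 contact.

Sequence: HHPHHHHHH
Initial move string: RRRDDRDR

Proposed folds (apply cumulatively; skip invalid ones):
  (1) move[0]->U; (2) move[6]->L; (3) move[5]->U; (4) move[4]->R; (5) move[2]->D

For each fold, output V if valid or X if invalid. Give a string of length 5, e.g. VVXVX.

Initial: RRRDDRDR -> [(0, 0), (1, 0), (2, 0), (3, 0), (3, -1), (3, -2), (4, -2), (4, -3), (5, -3)]
Fold 1: move[0]->U => URRDDRDR VALID
Fold 2: move[6]->L => URRDDRLR INVALID (collision), skipped
Fold 3: move[5]->U => URRDDUDR INVALID (collision), skipped
Fold 4: move[4]->R => URRDRRDR VALID
Fold 5: move[2]->D => URDDRRDR VALID

Answer: VXXVV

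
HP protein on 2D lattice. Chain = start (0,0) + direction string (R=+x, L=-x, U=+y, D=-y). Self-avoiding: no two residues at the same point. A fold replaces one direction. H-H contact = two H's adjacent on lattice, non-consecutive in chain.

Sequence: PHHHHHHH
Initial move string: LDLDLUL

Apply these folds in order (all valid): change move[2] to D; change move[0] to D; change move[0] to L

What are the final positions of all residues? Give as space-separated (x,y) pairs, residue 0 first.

Answer: (0,0) (-1,0) (-1,-1) (-1,-2) (-1,-3) (-2,-3) (-2,-2) (-3,-2)

Derivation:
Initial moves: LDLDLUL
Fold: move[2]->D => LDDDLUL (positions: [(0, 0), (-1, 0), (-1, -1), (-1, -2), (-1, -3), (-2, -3), (-2, -2), (-3, -2)])
Fold: move[0]->D => DDDDLUL (positions: [(0, 0), (0, -1), (0, -2), (0, -3), (0, -4), (-1, -4), (-1, -3), (-2, -3)])
Fold: move[0]->L => LDDDLUL (positions: [(0, 0), (-1, 0), (-1, -1), (-1, -2), (-1, -3), (-2, -3), (-2, -2), (-3, -2)])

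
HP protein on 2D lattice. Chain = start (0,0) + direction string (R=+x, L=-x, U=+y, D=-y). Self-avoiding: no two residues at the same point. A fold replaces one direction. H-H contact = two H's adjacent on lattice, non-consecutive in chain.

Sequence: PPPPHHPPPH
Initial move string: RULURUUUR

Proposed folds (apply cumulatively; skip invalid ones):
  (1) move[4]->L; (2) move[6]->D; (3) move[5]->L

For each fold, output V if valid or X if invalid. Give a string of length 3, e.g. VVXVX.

Answer: VXV

Derivation:
Initial: RULURUUUR -> [(0, 0), (1, 0), (1, 1), (0, 1), (0, 2), (1, 2), (1, 3), (1, 4), (1, 5), (2, 5)]
Fold 1: move[4]->L => RULULUUUR VALID
Fold 2: move[6]->D => RULULUDUR INVALID (collision), skipped
Fold 3: move[5]->L => RULULLUUR VALID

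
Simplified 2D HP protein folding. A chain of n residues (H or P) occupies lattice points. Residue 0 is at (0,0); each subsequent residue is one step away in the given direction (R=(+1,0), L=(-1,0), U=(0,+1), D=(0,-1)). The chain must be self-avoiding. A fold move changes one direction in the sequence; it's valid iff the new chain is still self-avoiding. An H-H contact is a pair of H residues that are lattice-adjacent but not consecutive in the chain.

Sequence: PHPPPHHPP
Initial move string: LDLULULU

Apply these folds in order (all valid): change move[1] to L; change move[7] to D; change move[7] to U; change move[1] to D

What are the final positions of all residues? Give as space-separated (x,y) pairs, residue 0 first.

Initial moves: LDLULULU
Fold: move[1]->L => LLLULULU (positions: [(0, 0), (-1, 0), (-2, 0), (-3, 0), (-3, 1), (-4, 1), (-4, 2), (-5, 2), (-5, 3)])
Fold: move[7]->D => LLLULULD (positions: [(0, 0), (-1, 0), (-2, 0), (-3, 0), (-3, 1), (-4, 1), (-4, 2), (-5, 2), (-5, 1)])
Fold: move[7]->U => LLLULULU (positions: [(0, 0), (-1, 0), (-2, 0), (-3, 0), (-3, 1), (-4, 1), (-4, 2), (-5, 2), (-5, 3)])
Fold: move[1]->D => LDLULULU (positions: [(0, 0), (-1, 0), (-1, -1), (-2, -1), (-2, 0), (-3, 0), (-3, 1), (-4, 1), (-4, 2)])

Answer: (0,0) (-1,0) (-1,-1) (-2,-1) (-2,0) (-3,0) (-3,1) (-4,1) (-4,2)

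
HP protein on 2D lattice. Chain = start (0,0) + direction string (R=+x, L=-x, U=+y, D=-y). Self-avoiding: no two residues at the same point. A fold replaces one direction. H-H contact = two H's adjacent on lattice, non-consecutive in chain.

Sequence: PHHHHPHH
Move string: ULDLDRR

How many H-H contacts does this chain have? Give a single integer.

Answer: 1

Derivation:
Positions: [(0, 0), (0, 1), (-1, 1), (-1, 0), (-2, 0), (-2, -1), (-1, -1), (0, -1)]
H-H contact: residue 3 @(-1,0) - residue 6 @(-1, -1)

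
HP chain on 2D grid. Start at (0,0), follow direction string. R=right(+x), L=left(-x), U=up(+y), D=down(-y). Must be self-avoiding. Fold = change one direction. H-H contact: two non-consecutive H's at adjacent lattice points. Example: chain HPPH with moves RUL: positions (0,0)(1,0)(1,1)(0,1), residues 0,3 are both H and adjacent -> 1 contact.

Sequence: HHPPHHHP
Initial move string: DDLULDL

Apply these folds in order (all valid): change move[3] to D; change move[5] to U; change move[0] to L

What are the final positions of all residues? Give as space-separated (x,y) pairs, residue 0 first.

Initial moves: DDLULDL
Fold: move[3]->D => DDLDLDL (positions: [(0, 0), (0, -1), (0, -2), (-1, -2), (-1, -3), (-2, -3), (-2, -4), (-3, -4)])
Fold: move[5]->U => DDLDLUL (positions: [(0, 0), (0, -1), (0, -2), (-1, -2), (-1, -3), (-2, -3), (-2, -2), (-3, -2)])
Fold: move[0]->L => LDLDLUL (positions: [(0, 0), (-1, 0), (-1, -1), (-2, -1), (-2, -2), (-3, -2), (-3, -1), (-4, -1)])

Answer: (0,0) (-1,0) (-1,-1) (-2,-1) (-2,-2) (-3,-2) (-3,-1) (-4,-1)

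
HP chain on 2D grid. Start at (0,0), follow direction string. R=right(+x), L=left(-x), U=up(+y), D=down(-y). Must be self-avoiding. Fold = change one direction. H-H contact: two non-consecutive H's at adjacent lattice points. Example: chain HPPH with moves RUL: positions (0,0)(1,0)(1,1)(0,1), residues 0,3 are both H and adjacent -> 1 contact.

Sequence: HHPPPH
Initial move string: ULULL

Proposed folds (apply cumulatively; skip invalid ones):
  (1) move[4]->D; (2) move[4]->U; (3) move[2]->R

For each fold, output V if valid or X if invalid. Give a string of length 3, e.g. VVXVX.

Answer: VVX

Derivation:
Initial: ULULL -> [(0, 0), (0, 1), (-1, 1), (-1, 2), (-2, 2), (-3, 2)]
Fold 1: move[4]->D => ULULD VALID
Fold 2: move[4]->U => ULULU VALID
Fold 3: move[2]->R => ULRLU INVALID (collision), skipped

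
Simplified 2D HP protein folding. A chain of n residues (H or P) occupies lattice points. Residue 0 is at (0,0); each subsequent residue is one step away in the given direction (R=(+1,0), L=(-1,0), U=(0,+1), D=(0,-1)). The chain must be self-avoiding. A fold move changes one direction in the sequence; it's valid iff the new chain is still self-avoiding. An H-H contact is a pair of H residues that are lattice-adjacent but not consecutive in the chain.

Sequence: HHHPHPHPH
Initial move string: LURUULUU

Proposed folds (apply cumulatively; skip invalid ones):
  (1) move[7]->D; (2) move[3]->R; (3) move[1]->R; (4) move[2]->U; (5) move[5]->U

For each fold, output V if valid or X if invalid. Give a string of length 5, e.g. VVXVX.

Initial: LURUULUU -> [(0, 0), (-1, 0), (-1, 1), (0, 1), (0, 2), (0, 3), (-1, 3), (-1, 4), (-1, 5)]
Fold 1: move[7]->D => LURUULUD INVALID (collision), skipped
Fold 2: move[3]->R => LURRULUU VALID
Fold 3: move[1]->R => LRRRULUU INVALID (collision), skipped
Fold 4: move[2]->U => LUURULUU VALID
Fold 5: move[5]->U => LUURUUUU VALID

Answer: XVXVV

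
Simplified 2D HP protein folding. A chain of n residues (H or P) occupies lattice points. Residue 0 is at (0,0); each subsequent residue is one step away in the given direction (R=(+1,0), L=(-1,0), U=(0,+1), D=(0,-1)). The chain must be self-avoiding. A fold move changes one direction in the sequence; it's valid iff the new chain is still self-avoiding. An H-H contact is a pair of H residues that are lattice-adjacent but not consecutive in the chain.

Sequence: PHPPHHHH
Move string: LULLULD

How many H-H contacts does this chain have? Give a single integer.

Answer: 1

Derivation:
Positions: [(0, 0), (-1, 0), (-1, 1), (-2, 1), (-3, 1), (-3, 2), (-4, 2), (-4, 1)]
H-H contact: residue 4 @(-3,1) - residue 7 @(-4, 1)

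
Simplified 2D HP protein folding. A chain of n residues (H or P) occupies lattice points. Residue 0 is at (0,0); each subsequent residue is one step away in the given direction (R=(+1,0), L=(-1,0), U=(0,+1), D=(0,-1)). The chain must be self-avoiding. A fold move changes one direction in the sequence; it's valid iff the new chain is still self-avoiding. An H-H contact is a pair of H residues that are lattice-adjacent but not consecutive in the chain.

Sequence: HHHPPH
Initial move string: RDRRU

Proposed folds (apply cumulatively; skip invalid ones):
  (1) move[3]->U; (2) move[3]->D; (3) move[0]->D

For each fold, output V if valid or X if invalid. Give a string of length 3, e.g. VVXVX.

Initial: RDRRU -> [(0, 0), (1, 0), (1, -1), (2, -1), (3, -1), (3, 0)]
Fold 1: move[3]->U => RDRUU VALID
Fold 2: move[3]->D => RDRDU INVALID (collision), skipped
Fold 3: move[0]->D => DDRUU VALID

Answer: VXV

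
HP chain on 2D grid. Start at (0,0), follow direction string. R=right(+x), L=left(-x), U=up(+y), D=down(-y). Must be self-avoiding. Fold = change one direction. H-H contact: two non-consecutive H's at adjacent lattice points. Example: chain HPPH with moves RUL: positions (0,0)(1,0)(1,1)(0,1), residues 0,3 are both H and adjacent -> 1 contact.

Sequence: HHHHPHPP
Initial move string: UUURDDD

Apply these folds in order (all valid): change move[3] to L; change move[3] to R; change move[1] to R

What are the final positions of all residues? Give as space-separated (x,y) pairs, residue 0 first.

Initial moves: UUURDDD
Fold: move[3]->L => UUULDDD (positions: [(0, 0), (0, 1), (0, 2), (0, 3), (-1, 3), (-1, 2), (-1, 1), (-1, 0)])
Fold: move[3]->R => UUURDDD (positions: [(0, 0), (0, 1), (0, 2), (0, 3), (1, 3), (1, 2), (1, 1), (1, 0)])
Fold: move[1]->R => URURDDD (positions: [(0, 0), (0, 1), (1, 1), (1, 2), (2, 2), (2, 1), (2, 0), (2, -1)])

Answer: (0,0) (0,1) (1,1) (1,2) (2,2) (2,1) (2,0) (2,-1)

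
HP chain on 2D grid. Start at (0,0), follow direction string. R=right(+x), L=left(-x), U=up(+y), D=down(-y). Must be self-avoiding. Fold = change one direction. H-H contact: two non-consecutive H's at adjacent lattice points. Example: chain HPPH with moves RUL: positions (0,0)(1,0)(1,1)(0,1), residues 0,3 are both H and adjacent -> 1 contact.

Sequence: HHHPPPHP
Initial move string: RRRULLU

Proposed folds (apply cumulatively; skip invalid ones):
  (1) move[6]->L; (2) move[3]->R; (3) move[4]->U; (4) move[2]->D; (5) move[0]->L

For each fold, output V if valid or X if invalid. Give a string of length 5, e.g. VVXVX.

Answer: VXVXX

Derivation:
Initial: RRRULLU -> [(0, 0), (1, 0), (2, 0), (3, 0), (3, 1), (2, 1), (1, 1), (1, 2)]
Fold 1: move[6]->L => RRRULLL VALID
Fold 2: move[3]->R => RRRRLLL INVALID (collision), skipped
Fold 3: move[4]->U => RRRUULL VALID
Fold 4: move[2]->D => RRDUULL INVALID (collision), skipped
Fold 5: move[0]->L => LRRUULL INVALID (collision), skipped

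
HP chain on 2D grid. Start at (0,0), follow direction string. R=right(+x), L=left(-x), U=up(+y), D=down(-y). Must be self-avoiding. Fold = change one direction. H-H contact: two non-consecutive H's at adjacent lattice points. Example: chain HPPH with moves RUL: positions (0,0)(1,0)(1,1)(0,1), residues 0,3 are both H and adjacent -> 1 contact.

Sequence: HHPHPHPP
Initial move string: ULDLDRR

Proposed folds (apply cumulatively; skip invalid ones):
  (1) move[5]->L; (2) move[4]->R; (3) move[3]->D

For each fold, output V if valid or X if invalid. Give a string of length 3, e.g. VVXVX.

Initial: ULDLDRR -> [(0, 0), (0, 1), (-1, 1), (-1, 0), (-2, 0), (-2, -1), (-1, -1), (0, -1)]
Fold 1: move[5]->L => ULDLDLR INVALID (collision), skipped
Fold 2: move[4]->R => ULDLRRR INVALID (collision), skipped
Fold 3: move[3]->D => ULDDDRR VALID

Answer: XXV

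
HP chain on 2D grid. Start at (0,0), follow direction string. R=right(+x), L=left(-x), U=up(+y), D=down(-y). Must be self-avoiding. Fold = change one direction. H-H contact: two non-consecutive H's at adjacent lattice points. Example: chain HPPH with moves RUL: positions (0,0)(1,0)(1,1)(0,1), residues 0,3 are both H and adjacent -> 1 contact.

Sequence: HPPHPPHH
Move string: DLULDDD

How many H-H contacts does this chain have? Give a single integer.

Positions: [(0, 0), (0, -1), (-1, -1), (-1, 0), (-2, 0), (-2, -1), (-2, -2), (-2, -3)]
H-H contact: residue 0 @(0,0) - residue 3 @(-1, 0)

Answer: 1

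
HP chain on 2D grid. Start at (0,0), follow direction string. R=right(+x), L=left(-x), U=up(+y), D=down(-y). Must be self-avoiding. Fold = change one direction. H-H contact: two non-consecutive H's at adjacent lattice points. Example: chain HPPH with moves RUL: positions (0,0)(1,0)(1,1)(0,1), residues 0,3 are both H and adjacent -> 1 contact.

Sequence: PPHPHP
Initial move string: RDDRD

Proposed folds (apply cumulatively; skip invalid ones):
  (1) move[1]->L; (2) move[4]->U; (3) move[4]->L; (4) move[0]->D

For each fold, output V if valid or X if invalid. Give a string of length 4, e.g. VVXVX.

Answer: XVXV

Derivation:
Initial: RDDRD -> [(0, 0), (1, 0), (1, -1), (1, -2), (2, -2), (2, -3)]
Fold 1: move[1]->L => RLDRD INVALID (collision), skipped
Fold 2: move[4]->U => RDDRU VALID
Fold 3: move[4]->L => RDDRL INVALID (collision), skipped
Fold 4: move[0]->D => DDDRU VALID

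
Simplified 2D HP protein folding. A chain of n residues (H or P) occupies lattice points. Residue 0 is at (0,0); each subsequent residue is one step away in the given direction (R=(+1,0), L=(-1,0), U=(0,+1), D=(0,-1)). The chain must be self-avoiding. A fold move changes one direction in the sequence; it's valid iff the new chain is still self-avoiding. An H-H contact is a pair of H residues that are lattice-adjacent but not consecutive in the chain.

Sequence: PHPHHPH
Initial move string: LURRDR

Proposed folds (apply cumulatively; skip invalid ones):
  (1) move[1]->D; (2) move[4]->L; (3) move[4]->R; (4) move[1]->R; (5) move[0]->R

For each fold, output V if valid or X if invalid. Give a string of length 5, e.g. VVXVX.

Initial: LURRDR -> [(0, 0), (-1, 0), (-1, 1), (0, 1), (1, 1), (1, 0), (2, 0)]
Fold 1: move[1]->D => LDRRDR VALID
Fold 2: move[4]->L => LDRRLR INVALID (collision), skipped
Fold 3: move[4]->R => LDRRRR VALID
Fold 4: move[1]->R => LRRRRR INVALID (collision), skipped
Fold 5: move[0]->R => RDRRRR VALID

Answer: VXVXV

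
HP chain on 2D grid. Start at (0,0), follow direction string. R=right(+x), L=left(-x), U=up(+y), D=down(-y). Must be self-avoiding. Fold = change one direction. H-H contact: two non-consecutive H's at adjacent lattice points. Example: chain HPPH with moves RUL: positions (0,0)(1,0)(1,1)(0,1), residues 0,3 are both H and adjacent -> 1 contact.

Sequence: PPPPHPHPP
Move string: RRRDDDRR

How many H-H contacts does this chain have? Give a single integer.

Positions: [(0, 0), (1, 0), (2, 0), (3, 0), (3, -1), (3, -2), (3, -3), (4, -3), (5, -3)]
No H-H contacts found.

Answer: 0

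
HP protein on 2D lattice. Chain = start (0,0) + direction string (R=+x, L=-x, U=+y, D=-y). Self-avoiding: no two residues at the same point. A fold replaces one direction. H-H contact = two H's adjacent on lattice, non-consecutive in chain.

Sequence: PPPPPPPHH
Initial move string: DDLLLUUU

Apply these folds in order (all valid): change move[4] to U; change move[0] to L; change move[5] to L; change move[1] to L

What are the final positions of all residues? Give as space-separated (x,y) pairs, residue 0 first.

Initial moves: DDLLLUUU
Fold: move[4]->U => DDLLUUUU (positions: [(0, 0), (0, -1), (0, -2), (-1, -2), (-2, -2), (-2, -1), (-2, 0), (-2, 1), (-2, 2)])
Fold: move[0]->L => LDLLUUUU (positions: [(0, 0), (-1, 0), (-1, -1), (-2, -1), (-3, -1), (-3, 0), (-3, 1), (-3, 2), (-3, 3)])
Fold: move[5]->L => LDLLULUU (positions: [(0, 0), (-1, 0), (-1, -1), (-2, -1), (-3, -1), (-3, 0), (-4, 0), (-4, 1), (-4, 2)])
Fold: move[1]->L => LLLLULUU (positions: [(0, 0), (-1, 0), (-2, 0), (-3, 0), (-4, 0), (-4, 1), (-5, 1), (-5, 2), (-5, 3)])

Answer: (0,0) (-1,0) (-2,0) (-3,0) (-4,0) (-4,1) (-5,1) (-5,2) (-5,3)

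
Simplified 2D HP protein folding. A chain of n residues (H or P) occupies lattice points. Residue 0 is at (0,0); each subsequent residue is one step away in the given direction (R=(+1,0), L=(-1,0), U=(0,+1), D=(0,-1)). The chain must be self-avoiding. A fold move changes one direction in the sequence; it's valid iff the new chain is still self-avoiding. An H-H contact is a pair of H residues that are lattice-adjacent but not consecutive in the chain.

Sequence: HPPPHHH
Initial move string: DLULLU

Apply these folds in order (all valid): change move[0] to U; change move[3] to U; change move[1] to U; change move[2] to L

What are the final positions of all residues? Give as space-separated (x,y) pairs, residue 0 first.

Answer: (0,0) (0,1) (0,2) (-1,2) (-1,3) (-2,3) (-2,4)

Derivation:
Initial moves: DLULLU
Fold: move[0]->U => ULULLU (positions: [(0, 0), (0, 1), (-1, 1), (-1, 2), (-2, 2), (-3, 2), (-3, 3)])
Fold: move[3]->U => ULUULU (positions: [(0, 0), (0, 1), (-1, 1), (-1, 2), (-1, 3), (-2, 3), (-2, 4)])
Fold: move[1]->U => UUUULU (positions: [(0, 0), (0, 1), (0, 2), (0, 3), (0, 4), (-1, 4), (-1, 5)])
Fold: move[2]->L => UULULU (positions: [(0, 0), (0, 1), (0, 2), (-1, 2), (-1, 3), (-2, 3), (-2, 4)])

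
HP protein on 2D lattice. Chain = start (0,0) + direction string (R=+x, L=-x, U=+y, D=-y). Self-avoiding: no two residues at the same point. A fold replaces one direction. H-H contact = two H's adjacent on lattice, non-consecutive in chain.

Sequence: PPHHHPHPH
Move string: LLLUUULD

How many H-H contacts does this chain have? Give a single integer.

Answer: 0

Derivation:
Positions: [(0, 0), (-1, 0), (-2, 0), (-3, 0), (-3, 1), (-3, 2), (-3, 3), (-4, 3), (-4, 2)]
No H-H contacts found.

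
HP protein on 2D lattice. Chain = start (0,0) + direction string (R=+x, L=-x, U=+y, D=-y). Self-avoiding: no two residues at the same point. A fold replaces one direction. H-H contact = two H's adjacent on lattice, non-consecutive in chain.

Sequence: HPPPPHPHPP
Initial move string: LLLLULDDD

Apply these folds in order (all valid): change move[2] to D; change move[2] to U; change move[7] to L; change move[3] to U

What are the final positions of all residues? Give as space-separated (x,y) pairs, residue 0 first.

Initial moves: LLLLULDDD
Fold: move[2]->D => LLDLULDDD (positions: [(0, 0), (-1, 0), (-2, 0), (-2, -1), (-3, -1), (-3, 0), (-4, 0), (-4, -1), (-4, -2), (-4, -3)])
Fold: move[2]->U => LLULULDDD (positions: [(0, 0), (-1, 0), (-2, 0), (-2, 1), (-3, 1), (-3, 2), (-4, 2), (-4, 1), (-4, 0), (-4, -1)])
Fold: move[7]->L => LLULULDLD (positions: [(0, 0), (-1, 0), (-2, 0), (-2, 1), (-3, 1), (-3, 2), (-4, 2), (-4, 1), (-5, 1), (-5, 0)])
Fold: move[3]->U => LLUUULDLD (positions: [(0, 0), (-1, 0), (-2, 0), (-2, 1), (-2, 2), (-2, 3), (-3, 3), (-3, 2), (-4, 2), (-4, 1)])

Answer: (0,0) (-1,0) (-2,0) (-2,1) (-2,2) (-2,3) (-3,3) (-3,2) (-4,2) (-4,1)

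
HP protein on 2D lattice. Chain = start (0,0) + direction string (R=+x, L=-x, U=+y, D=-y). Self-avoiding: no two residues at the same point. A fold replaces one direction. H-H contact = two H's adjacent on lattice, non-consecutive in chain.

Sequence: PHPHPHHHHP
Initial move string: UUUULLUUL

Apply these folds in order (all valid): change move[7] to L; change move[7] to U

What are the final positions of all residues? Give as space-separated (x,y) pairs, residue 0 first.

Initial moves: UUUULLUUL
Fold: move[7]->L => UUUULLULL (positions: [(0, 0), (0, 1), (0, 2), (0, 3), (0, 4), (-1, 4), (-2, 4), (-2, 5), (-3, 5), (-4, 5)])
Fold: move[7]->U => UUUULLUUL (positions: [(0, 0), (0, 1), (0, 2), (0, 3), (0, 4), (-1, 4), (-2, 4), (-2, 5), (-2, 6), (-3, 6)])

Answer: (0,0) (0,1) (0,2) (0,3) (0,4) (-1,4) (-2,4) (-2,5) (-2,6) (-3,6)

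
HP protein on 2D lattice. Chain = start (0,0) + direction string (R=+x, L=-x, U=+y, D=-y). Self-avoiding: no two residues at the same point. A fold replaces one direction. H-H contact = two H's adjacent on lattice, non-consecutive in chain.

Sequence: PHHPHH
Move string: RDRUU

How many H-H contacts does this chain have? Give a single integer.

Answer: 1

Derivation:
Positions: [(0, 0), (1, 0), (1, -1), (2, -1), (2, 0), (2, 1)]
H-H contact: residue 1 @(1,0) - residue 4 @(2, 0)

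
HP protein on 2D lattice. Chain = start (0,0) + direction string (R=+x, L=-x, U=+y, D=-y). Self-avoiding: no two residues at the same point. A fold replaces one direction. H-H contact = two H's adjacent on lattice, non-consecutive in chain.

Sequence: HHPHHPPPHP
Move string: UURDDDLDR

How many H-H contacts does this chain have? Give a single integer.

Positions: [(0, 0), (0, 1), (0, 2), (1, 2), (1, 1), (1, 0), (1, -1), (0, -1), (0, -2), (1, -2)]
H-H contact: residue 1 @(0,1) - residue 4 @(1, 1)

Answer: 1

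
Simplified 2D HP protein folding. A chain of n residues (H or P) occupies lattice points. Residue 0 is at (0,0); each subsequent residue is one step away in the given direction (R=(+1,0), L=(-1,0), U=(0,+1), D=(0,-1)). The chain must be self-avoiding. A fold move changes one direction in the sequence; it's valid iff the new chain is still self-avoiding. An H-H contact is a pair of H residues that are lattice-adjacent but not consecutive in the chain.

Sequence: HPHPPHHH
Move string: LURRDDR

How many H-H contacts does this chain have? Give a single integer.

Positions: [(0, 0), (-1, 0), (-1, 1), (0, 1), (1, 1), (1, 0), (1, -1), (2, -1)]
H-H contact: residue 0 @(0,0) - residue 5 @(1, 0)

Answer: 1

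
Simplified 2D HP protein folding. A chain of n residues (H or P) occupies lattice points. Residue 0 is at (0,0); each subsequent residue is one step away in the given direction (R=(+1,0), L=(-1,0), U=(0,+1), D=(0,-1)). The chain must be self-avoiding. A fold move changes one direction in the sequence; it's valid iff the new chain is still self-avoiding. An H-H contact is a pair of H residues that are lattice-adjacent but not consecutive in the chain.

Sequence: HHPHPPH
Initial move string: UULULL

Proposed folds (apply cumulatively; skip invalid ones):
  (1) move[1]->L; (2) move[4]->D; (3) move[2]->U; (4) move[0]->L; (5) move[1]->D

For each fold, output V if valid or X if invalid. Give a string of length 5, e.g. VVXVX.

Initial: UULULL -> [(0, 0), (0, 1), (0, 2), (-1, 2), (-1, 3), (-2, 3), (-3, 3)]
Fold 1: move[1]->L => ULLULL VALID
Fold 2: move[4]->D => ULLUDL INVALID (collision), skipped
Fold 3: move[2]->U => ULUULL VALID
Fold 4: move[0]->L => LLUULL VALID
Fold 5: move[1]->D => LDUULL INVALID (collision), skipped

Answer: VXVVX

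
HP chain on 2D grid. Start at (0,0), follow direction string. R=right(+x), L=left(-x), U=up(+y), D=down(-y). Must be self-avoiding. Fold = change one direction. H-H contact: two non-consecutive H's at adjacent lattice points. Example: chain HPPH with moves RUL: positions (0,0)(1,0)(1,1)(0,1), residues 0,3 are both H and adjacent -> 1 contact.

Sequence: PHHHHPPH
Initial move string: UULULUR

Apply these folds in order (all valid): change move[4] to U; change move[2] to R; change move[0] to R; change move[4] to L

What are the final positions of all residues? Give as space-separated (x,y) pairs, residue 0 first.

Initial moves: UULULUR
Fold: move[4]->U => UULUUUR (positions: [(0, 0), (0, 1), (0, 2), (-1, 2), (-1, 3), (-1, 4), (-1, 5), (0, 5)])
Fold: move[2]->R => UURUUUR (positions: [(0, 0), (0, 1), (0, 2), (1, 2), (1, 3), (1, 4), (1, 5), (2, 5)])
Fold: move[0]->R => RURUUUR (positions: [(0, 0), (1, 0), (1, 1), (2, 1), (2, 2), (2, 3), (2, 4), (3, 4)])
Fold: move[4]->L => RURULUR (positions: [(0, 0), (1, 0), (1, 1), (2, 1), (2, 2), (1, 2), (1, 3), (2, 3)])

Answer: (0,0) (1,0) (1,1) (2,1) (2,2) (1,2) (1,3) (2,3)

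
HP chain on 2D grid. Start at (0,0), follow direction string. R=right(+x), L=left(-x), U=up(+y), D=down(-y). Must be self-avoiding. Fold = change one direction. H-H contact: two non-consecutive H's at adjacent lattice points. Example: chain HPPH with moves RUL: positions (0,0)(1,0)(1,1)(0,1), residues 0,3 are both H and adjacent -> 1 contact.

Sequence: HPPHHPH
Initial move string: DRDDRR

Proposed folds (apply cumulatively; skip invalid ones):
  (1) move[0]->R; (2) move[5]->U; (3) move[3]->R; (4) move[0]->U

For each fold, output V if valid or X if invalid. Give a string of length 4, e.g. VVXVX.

Initial: DRDDRR -> [(0, 0), (0, -1), (1, -1), (1, -2), (1, -3), (2, -3), (3, -3)]
Fold 1: move[0]->R => RRDDRR VALID
Fold 2: move[5]->U => RRDDRU VALID
Fold 3: move[3]->R => RRDRRU VALID
Fold 4: move[0]->U => URDRRU VALID

Answer: VVVV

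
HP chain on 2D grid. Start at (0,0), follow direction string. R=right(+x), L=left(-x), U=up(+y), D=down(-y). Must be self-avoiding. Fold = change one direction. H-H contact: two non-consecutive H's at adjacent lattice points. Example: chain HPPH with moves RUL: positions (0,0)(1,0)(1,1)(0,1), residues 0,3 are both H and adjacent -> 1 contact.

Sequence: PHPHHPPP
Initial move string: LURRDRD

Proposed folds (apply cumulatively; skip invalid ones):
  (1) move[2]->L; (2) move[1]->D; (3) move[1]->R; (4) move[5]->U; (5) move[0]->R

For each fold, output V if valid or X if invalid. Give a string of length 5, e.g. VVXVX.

Answer: XVXXV

Derivation:
Initial: LURRDRD -> [(0, 0), (-1, 0), (-1, 1), (0, 1), (1, 1), (1, 0), (2, 0), (2, -1)]
Fold 1: move[2]->L => LULRDRD INVALID (collision), skipped
Fold 2: move[1]->D => LDRRDRD VALID
Fold 3: move[1]->R => LRRRDRD INVALID (collision), skipped
Fold 4: move[5]->U => LDRRDUD INVALID (collision), skipped
Fold 5: move[0]->R => RDRRDRD VALID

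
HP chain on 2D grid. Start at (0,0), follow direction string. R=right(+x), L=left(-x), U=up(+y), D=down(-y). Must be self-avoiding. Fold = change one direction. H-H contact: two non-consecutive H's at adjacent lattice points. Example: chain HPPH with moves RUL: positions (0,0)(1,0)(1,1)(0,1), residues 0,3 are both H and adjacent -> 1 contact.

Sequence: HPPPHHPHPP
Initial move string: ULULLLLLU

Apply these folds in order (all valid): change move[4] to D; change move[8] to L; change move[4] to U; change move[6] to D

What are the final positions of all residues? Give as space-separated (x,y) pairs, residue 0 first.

Initial moves: ULULLLLLU
Fold: move[4]->D => ULULDLLLU (positions: [(0, 0), (0, 1), (-1, 1), (-1, 2), (-2, 2), (-2, 1), (-3, 1), (-4, 1), (-5, 1), (-5, 2)])
Fold: move[8]->L => ULULDLLLL (positions: [(0, 0), (0, 1), (-1, 1), (-1, 2), (-2, 2), (-2, 1), (-3, 1), (-4, 1), (-5, 1), (-6, 1)])
Fold: move[4]->U => ULULULLLL (positions: [(0, 0), (0, 1), (-1, 1), (-1, 2), (-2, 2), (-2, 3), (-3, 3), (-4, 3), (-5, 3), (-6, 3)])
Fold: move[6]->D => ULULULDLL (positions: [(0, 0), (0, 1), (-1, 1), (-1, 2), (-2, 2), (-2, 3), (-3, 3), (-3, 2), (-4, 2), (-5, 2)])

Answer: (0,0) (0,1) (-1,1) (-1,2) (-2,2) (-2,3) (-3,3) (-3,2) (-4,2) (-5,2)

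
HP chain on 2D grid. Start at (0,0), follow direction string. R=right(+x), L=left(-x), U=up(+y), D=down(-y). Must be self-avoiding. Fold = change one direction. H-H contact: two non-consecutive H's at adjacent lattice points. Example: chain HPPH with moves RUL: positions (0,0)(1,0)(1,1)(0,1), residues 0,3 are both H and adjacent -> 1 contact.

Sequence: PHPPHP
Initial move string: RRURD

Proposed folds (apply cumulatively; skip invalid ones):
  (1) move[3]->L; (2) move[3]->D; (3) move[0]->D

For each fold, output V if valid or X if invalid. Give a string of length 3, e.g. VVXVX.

Initial: RRURD -> [(0, 0), (1, 0), (2, 0), (2, 1), (3, 1), (3, 0)]
Fold 1: move[3]->L => RRULD INVALID (collision), skipped
Fold 2: move[3]->D => RRUDD INVALID (collision), skipped
Fold 3: move[0]->D => DRURD VALID

Answer: XXV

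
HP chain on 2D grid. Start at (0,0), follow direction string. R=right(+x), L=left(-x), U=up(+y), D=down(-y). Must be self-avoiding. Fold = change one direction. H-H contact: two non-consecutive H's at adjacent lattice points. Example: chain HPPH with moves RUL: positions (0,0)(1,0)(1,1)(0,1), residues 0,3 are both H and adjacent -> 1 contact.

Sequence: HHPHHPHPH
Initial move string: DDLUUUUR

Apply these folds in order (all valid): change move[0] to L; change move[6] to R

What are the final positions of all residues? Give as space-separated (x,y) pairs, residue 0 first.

Initial moves: DDLUUUUR
Fold: move[0]->L => LDLUUUUR (positions: [(0, 0), (-1, 0), (-1, -1), (-2, -1), (-2, 0), (-2, 1), (-2, 2), (-2, 3), (-1, 3)])
Fold: move[6]->R => LDLUUURR (positions: [(0, 0), (-1, 0), (-1, -1), (-2, -1), (-2, 0), (-2, 1), (-2, 2), (-1, 2), (0, 2)])

Answer: (0,0) (-1,0) (-1,-1) (-2,-1) (-2,0) (-2,1) (-2,2) (-1,2) (0,2)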